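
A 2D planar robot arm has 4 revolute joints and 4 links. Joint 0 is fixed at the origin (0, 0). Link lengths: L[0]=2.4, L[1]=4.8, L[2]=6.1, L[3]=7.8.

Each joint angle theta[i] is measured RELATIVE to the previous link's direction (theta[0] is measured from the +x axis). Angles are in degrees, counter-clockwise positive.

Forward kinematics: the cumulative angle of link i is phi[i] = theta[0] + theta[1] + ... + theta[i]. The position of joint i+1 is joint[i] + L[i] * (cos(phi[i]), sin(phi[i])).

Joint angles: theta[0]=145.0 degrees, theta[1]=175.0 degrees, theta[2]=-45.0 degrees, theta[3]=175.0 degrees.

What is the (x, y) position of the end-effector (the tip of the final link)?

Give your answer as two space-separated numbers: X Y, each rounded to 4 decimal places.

Answer: 2.2427 0.0144

Derivation:
joint[0] = (0.0000, 0.0000)  (base)
link 0: phi[0] = 145 = 145 deg
  cos(145 deg) = -0.8192, sin(145 deg) = 0.5736
  joint[1] = (0.0000, 0.0000) + 2.4 * (-0.8192, 0.5736) = (0.0000 + -1.9660, 0.0000 + 1.3766) = (-1.9660, 1.3766)
link 1: phi[1] = 145 + 175 = 320 deg
  cos(320 deg) = 0.7660, sin(320 deg) = -0.6428
  joint[2] = (-1.9660, 1.3766) + 4.8 * (0.7660, -0.6428) = (-1.9660 + 3.6770, 1.3766 + -3.0854) = (1.7110, -1.7088)
link 2: phi[2] = 145 + 175 + -45 = 275 deg
  cos(275 deg) = 0.0872, sin(275 deg) = -0.9962
  joint[3] = (1.7110, -1.7088) + 6.1 * (0.0872, -0.9962) = (1.7110 + 0.5317, -1.7088 + -6.0768) = (2.2427, -7.7856)
link 3: phi[3] = 145 + 175 + -45 + 175 = 450 deg
  cos(450 deg) = 0.0000, sin(450 deg) = 1.0000
  joint[4] = (2.2427, -7.7856) + 7.8 * (0.0000, 1.0000) = (2.2427 + 0.0000, -7.7856 + 7.8000) = (2.2427, 0.0144)
End effector: (2.2427, 0.0144)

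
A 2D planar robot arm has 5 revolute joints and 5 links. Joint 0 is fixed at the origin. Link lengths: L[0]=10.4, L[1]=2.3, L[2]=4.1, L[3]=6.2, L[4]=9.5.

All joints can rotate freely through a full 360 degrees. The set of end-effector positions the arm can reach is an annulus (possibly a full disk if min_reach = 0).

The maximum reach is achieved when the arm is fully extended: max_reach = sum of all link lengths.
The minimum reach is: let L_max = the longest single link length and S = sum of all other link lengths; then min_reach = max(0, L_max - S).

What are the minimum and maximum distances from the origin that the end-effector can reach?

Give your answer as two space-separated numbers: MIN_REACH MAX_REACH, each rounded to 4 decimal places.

Answer: 0.0000 32.5000

Derivation:
Link lengths: [10.4, 2.3, 4.1, 6.2, 9.5]
max_reach = 10.4 + 2.3 + 4.1 + 6.2 + 9.5 = 32.5
L_max = max([10.4, 2.3, 4.1, 6.2, 9.5]) = 10.4
S (sum of others) = 32.5 - 10.4 = 22.1
min_reach = max(0, 10.4 - 22.1) = max(0, -11.7) = 0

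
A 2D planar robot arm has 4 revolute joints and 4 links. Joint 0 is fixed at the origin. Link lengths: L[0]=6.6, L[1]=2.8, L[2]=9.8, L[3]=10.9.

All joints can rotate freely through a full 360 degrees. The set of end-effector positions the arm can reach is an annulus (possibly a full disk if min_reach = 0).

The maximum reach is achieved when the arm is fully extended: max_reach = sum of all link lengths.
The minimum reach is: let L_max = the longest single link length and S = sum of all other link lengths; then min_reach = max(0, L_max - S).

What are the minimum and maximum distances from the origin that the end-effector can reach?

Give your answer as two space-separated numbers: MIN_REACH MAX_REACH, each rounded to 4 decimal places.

Answer: 0.0000 30.1000

Derivation:
Link lengths: [6.6, 2.8, 9.8, 10.9]
max_reach = 6.6 + 2.8 + 9.8 + 10.9 = 30.1
L_max = max([6.6, 2.8, 9.8, 10.9]) = 10.9
S (sum of others) = 30.1 - 10.9 = 19.2
min_reach = max(0, 10.9 - 19.2) = max(0, -8.3) = 0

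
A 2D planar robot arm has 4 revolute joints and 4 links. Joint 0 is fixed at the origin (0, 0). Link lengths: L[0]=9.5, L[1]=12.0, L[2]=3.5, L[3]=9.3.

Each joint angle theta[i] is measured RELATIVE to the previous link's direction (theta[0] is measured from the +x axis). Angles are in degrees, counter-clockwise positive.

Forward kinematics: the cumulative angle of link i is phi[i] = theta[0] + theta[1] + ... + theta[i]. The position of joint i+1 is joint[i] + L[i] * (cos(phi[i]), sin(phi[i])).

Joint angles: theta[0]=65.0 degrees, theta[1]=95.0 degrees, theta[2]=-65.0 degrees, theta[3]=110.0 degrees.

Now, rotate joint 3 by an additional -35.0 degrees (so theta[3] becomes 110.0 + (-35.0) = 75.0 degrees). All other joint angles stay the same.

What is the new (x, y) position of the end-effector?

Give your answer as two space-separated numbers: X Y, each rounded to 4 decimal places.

joint[0] = (0.0000, 0.0000)  (base)
link 0: phi[0] = 65 = 65 deg
  cos(65 deg) = 0.4226, sin(65 deg) = 0.9063
  joint[1] = (0.0000, 0.0000) + 9.5 * (0.4226, 0.9063) = (0.0000 + 4.0149, 0.0000 + 8.6099) = (4.0149, 8.6099)
link 1: phi[1] = 65 + 95 = 160 deg
  cos(160 deg) = -0.9397, sin(160 deg) = 0.3420
  joint[2] = (4.0149, 8.6099) + 12 * (-0.9397, 0.3420) = (4.0149 + -11.2763, 8.6099 + 4.1042) = (-7.2614, 12.7142)
link 2: phi[2] = 65 + 95 + -65 = 95 deg
  cos(95 deg) = -0.0872, sin(95 deg) = 0.9962
  joint[3] = (-7.2614, 12.7142) + 3.5 * (-0.0872, 0.9962) = (-7.2614 + -0.3050, 12.7142 + 3.4867) = (-7.5665, 16.2008)
link 3: phi[3] = 65 + 95 + -65 + 75 = 170 deg
  cos(170 deg) = -0.9848, sin(170 deg) = 0.1736
  joint[4] = (-7.5665, 16.2008) + 9.3 * (-0.9848, 0.1736) = (-7.5665 + -9.1587, 16.2008 + 1.6149) = (-16.7252, 17.8158)
End effector: (-16.7252, 17.8158)

Answer: -16.7252 17.8158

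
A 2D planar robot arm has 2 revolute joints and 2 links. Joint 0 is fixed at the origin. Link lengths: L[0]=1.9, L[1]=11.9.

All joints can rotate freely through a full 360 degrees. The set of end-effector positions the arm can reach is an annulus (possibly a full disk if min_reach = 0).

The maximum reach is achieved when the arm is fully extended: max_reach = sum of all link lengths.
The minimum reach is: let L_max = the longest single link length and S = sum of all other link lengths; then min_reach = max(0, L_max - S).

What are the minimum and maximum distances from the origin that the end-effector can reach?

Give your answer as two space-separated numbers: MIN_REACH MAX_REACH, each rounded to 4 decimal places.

Link lengths: [1.9, 11.9]
max_reach = 1.9 + 11.9 = 13.8
L_max = max([1.9, 11.9]) = 11.9
S (sum of others) = 13.8 - 11.9 = 1.9
min_reach = max(0, 11.9 - 1.9) = max(0, 10) = 10

Answer: 10.0000 13.8000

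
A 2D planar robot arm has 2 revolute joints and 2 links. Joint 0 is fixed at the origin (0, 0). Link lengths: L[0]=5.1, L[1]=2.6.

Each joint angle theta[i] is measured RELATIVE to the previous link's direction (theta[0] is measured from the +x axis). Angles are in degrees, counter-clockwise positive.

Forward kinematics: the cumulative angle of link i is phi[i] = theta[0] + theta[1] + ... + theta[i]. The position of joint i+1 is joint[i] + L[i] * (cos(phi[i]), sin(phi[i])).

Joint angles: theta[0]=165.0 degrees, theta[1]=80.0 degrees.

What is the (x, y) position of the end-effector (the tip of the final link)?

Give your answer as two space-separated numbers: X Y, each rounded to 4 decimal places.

Answer: -6.0250 -1.0364

Derivation:
joint[0] = (0.0000, 0.0000)  (base)
link 0: phi[0] = 165 = 165 deg
  cos(165 deg) = -0.9659, sin(165 deg) = 0.2588
  joint[1] = (0.0000, 0.0000) + 5.1 * (-0.9659, 0.2588) = (0.0000 + -4.9262, 0.0000 + 1.3200) = (-4.9262, 1.3200)
link 1: phi[1] = 165 + 80 = 245 deg
  cos(245 deg) = -0.4226, sin(245 deg) = -0.9063
  joint[2] = (-4.9262, 1.3200) + 2.6 * (-0.4226, -0.9063) = (-4.9262 + -1.0988, 1.3200 + -2.3564) = (-6.0250, -1.0364)
End effector: (-6.0250, -1.0364)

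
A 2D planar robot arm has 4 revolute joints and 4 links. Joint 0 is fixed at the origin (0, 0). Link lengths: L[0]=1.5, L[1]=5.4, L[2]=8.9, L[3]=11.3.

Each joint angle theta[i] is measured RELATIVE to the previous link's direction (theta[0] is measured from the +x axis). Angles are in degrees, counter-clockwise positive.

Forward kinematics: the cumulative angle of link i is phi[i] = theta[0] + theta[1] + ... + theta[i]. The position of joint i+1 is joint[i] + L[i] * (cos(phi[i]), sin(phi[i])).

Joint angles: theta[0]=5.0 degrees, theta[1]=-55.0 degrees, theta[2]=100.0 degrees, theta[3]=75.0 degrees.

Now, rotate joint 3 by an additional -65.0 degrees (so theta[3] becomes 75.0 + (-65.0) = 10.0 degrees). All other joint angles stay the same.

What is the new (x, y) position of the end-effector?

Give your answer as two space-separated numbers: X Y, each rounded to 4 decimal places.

joint[0] = (0.0000, 0.0000)  (base)
link 0: phi[0] = 5 = 5 deg
  cos(5 deg) = 0.9962, sin(5 deg) = 0.0872
  joint[1] = (0.0000, 0.0000) + 1.5 * (0.9962, 0.0872) = (0.0000 + 1.4943, 0.0000 + 0.1307) = (1.4943, 0.1307)
link 1: phi[1] = 5 + -55 = -50 deg
  cos(-50 deg) = 0.6428, sin(-50 deg) = -0.7660
  joint[2] = (1.4943, 0.1307) + 5.4 * (0.6428, -0.7660) = (1.4943 + 3.4711, 0.1307 + -4.1366) = (4.9653, -4.0059)
link 2: phi[2] = 5 + -55 + 100 = 50 deg
  cos(50 deg) = 0.6428, sin(50 deg) = 0.7660
  joint[3] = (4.9653, -4.0059) + 8.9 * (0.6428, 0.7660) = (4.9653 + 5.7208, -4.0059 + 6.8178) = (10.6862, 2.8119)
link 3: phi[3] = 5 + -55 + 100 + 10 = 60 deg
  cos(60 deg) = 0.5000, sin(60 deg) = 0.8660
  joint[4] = (10.6862, 2.8119) + 11.3 * (0.5000, 0.8660) = (10.6862 + 5.6500, 2.8119 + 9.7861) = (16.3362, 12.5980)
End effector: (16.3362, 12.5980)

Answer: 16.3362 12.5980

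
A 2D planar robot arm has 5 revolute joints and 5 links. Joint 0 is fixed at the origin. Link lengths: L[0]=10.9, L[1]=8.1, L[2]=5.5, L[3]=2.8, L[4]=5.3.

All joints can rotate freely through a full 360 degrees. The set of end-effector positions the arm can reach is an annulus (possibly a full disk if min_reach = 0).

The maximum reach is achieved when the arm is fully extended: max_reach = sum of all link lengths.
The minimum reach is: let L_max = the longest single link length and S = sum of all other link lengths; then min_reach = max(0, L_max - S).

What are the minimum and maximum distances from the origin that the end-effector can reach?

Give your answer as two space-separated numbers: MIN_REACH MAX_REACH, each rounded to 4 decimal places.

Answer: 0.0000 32.6000

Derivation:
Link lengths: [10.9, 8.1, 5.5, 2.8, 5.3]
max_reach = 10.9 + 8.1 + 5.5 + 2.8 + 5.3 = 32.6
L_max = max([10.9, 8.1, 5.5, 2.8, 5.3]) = 10.9
S (sum of others) = 32.6 - 10.9 = 21.7
min_reach = max(0, 10.9 - 21.7) = max(0, -10.8) = 0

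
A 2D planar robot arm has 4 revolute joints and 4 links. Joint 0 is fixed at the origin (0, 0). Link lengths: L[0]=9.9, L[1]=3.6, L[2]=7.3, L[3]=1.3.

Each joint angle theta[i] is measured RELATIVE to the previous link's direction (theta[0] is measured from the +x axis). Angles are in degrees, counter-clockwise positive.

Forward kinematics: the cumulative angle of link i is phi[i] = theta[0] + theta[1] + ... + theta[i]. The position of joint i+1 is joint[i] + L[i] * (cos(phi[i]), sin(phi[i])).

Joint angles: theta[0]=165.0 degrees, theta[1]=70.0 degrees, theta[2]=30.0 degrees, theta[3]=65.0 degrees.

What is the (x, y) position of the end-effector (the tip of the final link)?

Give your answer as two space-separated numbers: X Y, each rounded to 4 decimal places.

joint[0] = (0.0000, 0.0000)  (base)
link 0: phi[0] = 165 = 165 deg
  cos(165 deg) = -0.9659, sin(165 deg) = 0.2588
  joint[1] = (0.0000, 0.0000) + 9.9 * (-0.9659, 0.2588) = (0.0000 + -9.5627, 0.0000 + 2.5623) = (-9.5627, 2.5623)
link 1: phi[1] = 165 + 70 = 235 deg
  cos(235 deg) = -0.5736, sin(235 deg) = -0.8192
  joint[2] = (-9.5627, 2.5623) + 3.6 * (-0.5736, -0.8192) = (-9.5627 + -2.0649, 2.5623 + -2.9489) = (-11.6275, -0.3866)
link 2: phi[2] = 165 + 70 + 30 = 265 deg
  cos(265 deg) = -0.0872, sin(265 deg) = -0.9962
  joint[3] = (-11.6275, -0.3866) + 7.3 * (-0.0872, -0.9962) = (-11.6275 + -0.6362, -0.3866 + -7.2722) = (-12.2638, -7.6589)
link 3: phi[3] = 165 + 70 + 30 + 65 = 330 deg
  cos(330 deg) = 0.8660, sin(330 deg) = -0.5000
  joint[4] = (-12.2638, -7.6589) + 1.3 * (0.8660, -0.5000) = (-12.2638 + 1.1258, -7.6589 + -0.6500) = (-11.1379, -8.3089)
End effector: (-11.1379, -8.3089)

Answer: -11.1379 -8.3089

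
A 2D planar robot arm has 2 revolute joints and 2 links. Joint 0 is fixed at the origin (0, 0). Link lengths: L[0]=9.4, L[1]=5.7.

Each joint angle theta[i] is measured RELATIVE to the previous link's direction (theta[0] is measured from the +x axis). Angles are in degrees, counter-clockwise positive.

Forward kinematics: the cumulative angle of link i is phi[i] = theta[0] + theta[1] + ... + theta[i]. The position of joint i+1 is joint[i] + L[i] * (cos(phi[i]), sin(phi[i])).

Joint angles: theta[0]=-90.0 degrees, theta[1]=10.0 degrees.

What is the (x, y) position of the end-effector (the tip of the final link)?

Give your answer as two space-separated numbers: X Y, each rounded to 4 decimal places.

Answer: 0.9898 -15.0134

Derivation:
joint[0] = (0.0000, 0.0000)  (base)
link 0: phi[0] = -90 = -90 deg
  cos(-90 deg) = 0.0000, sin(-90 deg) = -1.0000
  joint[1] = (0.0000, 0.0000) + 9.4 * (0.0000, -1.0000) = (0.0000 + 0.0000, 0.0000 + -9.4000) = (0.0000, -9.4000)
link 1: phi[1] = -90 + 10 = -80 deg
  cos(-80 deg) = 0.1736, sin(-80 deg) = -0.9848
  joint[2] = (0.0000, -9.4000) + 5.7 * (0.1736, -0.9848) = (0.0000 + 0.9898, -9.4000 + -5.6134) = (0.9898, -15.0134)
End effector: (0.9898, -15.0134)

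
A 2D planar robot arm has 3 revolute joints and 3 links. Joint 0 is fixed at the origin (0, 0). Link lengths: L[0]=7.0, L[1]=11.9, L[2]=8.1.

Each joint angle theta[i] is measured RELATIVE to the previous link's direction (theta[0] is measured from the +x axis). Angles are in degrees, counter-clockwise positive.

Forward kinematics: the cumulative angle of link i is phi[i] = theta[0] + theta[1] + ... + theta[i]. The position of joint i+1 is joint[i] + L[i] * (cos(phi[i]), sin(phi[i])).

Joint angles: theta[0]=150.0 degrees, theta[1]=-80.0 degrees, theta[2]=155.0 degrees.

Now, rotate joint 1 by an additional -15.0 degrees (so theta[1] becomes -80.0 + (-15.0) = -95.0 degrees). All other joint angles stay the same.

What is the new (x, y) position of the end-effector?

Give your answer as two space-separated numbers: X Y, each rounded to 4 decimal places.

joint[0] = (0.0000, 0.0000)  (base)
link 0: phi[0] = 150 = 150 deg
  cos(150 deg) = -0.8660, sin(150 deg) = 0.5000
  joint[1] = (0.0000, 0.0000) + 7 * (-0.8660, 0.5000) = (0.0000 + -6.0622, 0.0000 + 3.5000) = (-6.0622, 3.5000)
link 1: phi[1] = 150 + -95 = 55 deg
  cos(55 deg) = 0.5736, sin(55 deg) = 0.8192
  joint[2] = (-6.0622, 3.5000) + 11.9 * (0.5736, 0.8192) = (-6.0622 + 6.8256, 3.5000 + 9.7479) = (0.7634, 13.2479)
link 2: phi[2] = 150 + -95 + 155 = 210 deg
  cos(210 deg) = -0.8660, sin(210 deg) = -0.5000
  joint[3] = (0.7634, 13.2479) + 8.1 * (-0.8660, -0.5000) = (0.7634 + -7.0148, 13.2479 + -4.0500) = (-6.2514, 9.1979)
End effector: (-6.2514, 9.1979)

Answer: -6.2514 9.1979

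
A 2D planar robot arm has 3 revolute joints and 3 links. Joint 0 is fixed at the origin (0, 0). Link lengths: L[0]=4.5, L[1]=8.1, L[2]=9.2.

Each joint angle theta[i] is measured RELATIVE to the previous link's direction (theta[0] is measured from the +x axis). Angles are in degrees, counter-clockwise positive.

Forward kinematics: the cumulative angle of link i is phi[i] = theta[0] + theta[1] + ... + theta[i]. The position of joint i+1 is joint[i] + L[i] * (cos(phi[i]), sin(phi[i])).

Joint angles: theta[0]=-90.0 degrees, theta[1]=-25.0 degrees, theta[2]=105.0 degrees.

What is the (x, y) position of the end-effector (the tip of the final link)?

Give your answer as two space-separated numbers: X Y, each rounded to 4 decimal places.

joint[0] = (0.0000, 0.0000)  (base)
link 0: phi[0] = -90 = -90 deg
  cos(-90 deg) = 0.0000, sin(-90 deg) = -1.0000
  joint[1] = (0.0000, 0.0000) + 4.5 * (0.0000, -1.0000) = (0.0000 + 0.0000, 0.0000 + -4.5000) = (0.0000, -4.5000)
link 1: phi[1] = -90 + -25 = -115 deg
  cos(-115 deg) = -0.4226, sin(-115 deg) = -0.9063
  joint[2] = (0.0000, -4.5000) + 8.1 * (-0.4226, -0.9063) = (0.0000 + -3.4232, -4.5000 + -7.3411) = (-3.4232, -11.8411)
link 2: phi[2] = -90 + -25 + 105 = -10 deg
  cos(-10 deg) = 0.9848, sin(-10 deg) = -0.1736
  joint[3] = (-3.4232, -11.8411) + 9.2 * (0.9848, -0.1736) = (-3.4232 + 9.0602, -11.8411 + -1.5976) = (5.6370, -13.4387)
End effector: (5.6370, -13.4387)

Answer: 5.6370 -13.4387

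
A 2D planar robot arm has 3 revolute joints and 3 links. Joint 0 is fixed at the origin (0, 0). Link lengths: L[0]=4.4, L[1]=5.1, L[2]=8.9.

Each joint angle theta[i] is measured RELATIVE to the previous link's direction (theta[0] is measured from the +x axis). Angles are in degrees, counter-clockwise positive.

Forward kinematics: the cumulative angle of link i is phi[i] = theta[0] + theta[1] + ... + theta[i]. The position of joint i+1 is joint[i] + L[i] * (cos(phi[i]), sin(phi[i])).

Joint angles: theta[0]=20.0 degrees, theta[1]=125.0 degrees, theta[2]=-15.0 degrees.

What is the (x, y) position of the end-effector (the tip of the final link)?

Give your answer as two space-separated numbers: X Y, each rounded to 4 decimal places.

joint[0] = (0.0000, 0.0000)  (base)
link 0: phi[0] = 20 = 20 deg
  cos(20 deg) = 0.9397, sin(20 deg) = 0.3420
  joint[1] = (0.0000, 0.0000) + 4.4 * (0.9397, 0.3420) = (0.0000 + 4.1346, 0.0000 + 1.5049) = (4.1346, 1.5049)
link 1: phi[1] = 20 + 125 = 145 deg
  cos(145 deg) = -0.8192, sin(145 deg) = 0.5736
  joint[2] = (4.1346, 1.5049) + 5.1 * (-0.8192, 0.5736) = (4.1346 + -4.1777, 1.5049 + 2.9252) = (-0.0430, 4.4301)
link 2: phi[2] = 20 + 125 + -15 = 130 deg
  cos(130 deg) = -0.6428, sin(130 deg) = 0.7660
  joint[3] = (-0.0430, 4.4301) + 8.9 * (-0.6428, 0.7660) = (-0.0430 + -5.7208, 4.4301 + 6.8178) = (-5.7638, 11.2479)
End effector: (-5.7638, 11.2479)

Answer: -5.7638 11.2479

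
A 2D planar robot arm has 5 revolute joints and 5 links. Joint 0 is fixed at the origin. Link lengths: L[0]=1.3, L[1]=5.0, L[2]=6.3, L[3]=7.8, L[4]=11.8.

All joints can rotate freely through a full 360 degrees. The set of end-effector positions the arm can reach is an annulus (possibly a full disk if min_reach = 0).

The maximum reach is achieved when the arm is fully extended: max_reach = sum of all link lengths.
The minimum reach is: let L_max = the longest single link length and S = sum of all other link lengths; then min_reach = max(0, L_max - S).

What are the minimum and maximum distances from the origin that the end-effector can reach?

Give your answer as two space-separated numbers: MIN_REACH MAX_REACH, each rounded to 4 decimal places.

Answer: 0.0000 32.2000

Derivation:
Link lengths: [1.3, 5.0, 6.3, 7.8, 11.8]
max_reach = 1.3 + 5 + 6.3 + 7.8 + 11.8 = 32.2
L_max = max([1.3, 5.0, 6.3, 7.8, 11.8]) = 11.8
S (sum of others) = 32.2 - 11.8 = 20.4
min_reach = max(0, 11.8 - 20.4) = max(0, -8.6) = 0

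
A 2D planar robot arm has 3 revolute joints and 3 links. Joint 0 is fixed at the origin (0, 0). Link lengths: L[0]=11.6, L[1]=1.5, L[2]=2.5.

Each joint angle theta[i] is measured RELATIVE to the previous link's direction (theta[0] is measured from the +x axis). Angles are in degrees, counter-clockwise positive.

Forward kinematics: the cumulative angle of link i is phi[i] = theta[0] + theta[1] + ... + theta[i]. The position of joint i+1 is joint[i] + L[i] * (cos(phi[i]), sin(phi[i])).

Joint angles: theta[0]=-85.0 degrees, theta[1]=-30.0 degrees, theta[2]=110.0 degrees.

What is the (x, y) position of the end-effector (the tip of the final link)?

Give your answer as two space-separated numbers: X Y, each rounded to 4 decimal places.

Answer: 2.8676 -13.1332

Derivation:
joint[0] = (0.0000, 0.0000)  (base)
link 0: phi[0] = -85 = -85 deg
  cos(-85 deg) = 0.0872, sin(-85 deg) = -0.9962
  joint[1] = (0.0000, 0.0000) + 11.6 * (0.0872, -0.9962) = (0.0000 + 1.0110, 0.0000 + -11.5559) = (1.0110, -11.5559)
link 1: phi[1] = -85 + -30 = -115 deg
  cos(-115 deg) = -0.4226, sin(-115 deg) = -0.9063
  joint[2] = (1.0110, -11.5559) + 1.5 * (-0.4226, -0.9063) = (1.0110 + -0.6339, -11.5559 + -1.3595) = (0.3771, -12.9153)
link 2: phi[2] = -85 + -30 + 110 = -5 deg
  cos(-5 deg) = 0.9962, sin(-5 deg) = -0.0872
  joint[3] = (0.3771, -12.9153) + 2.5 * (0.9962, -0.0872) = (0.3771 + 2.4905, -12.9153 + -0.2179) = (2.8676, -13.1332)
End effector: (2.8676, -13.1332)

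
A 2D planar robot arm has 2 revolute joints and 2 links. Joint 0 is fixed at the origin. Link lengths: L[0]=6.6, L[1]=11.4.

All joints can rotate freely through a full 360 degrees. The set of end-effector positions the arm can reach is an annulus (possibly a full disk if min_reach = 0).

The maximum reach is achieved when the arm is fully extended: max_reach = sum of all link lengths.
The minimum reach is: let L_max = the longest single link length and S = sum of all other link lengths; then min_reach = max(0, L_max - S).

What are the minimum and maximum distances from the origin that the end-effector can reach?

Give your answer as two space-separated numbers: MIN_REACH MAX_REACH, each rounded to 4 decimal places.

Link lengths: [6.6, 11.4]
max_reach = 6.6 + 11.4 = 18
L_max = max([6.6, 11.4]) = 11.4
S (sum of others) = 18 - 11.4 = 6.6
min_reach = max(0, 11.4 - 6.6) = max(0, 4.8) = 4.8

Answer: 4.8000 18.0000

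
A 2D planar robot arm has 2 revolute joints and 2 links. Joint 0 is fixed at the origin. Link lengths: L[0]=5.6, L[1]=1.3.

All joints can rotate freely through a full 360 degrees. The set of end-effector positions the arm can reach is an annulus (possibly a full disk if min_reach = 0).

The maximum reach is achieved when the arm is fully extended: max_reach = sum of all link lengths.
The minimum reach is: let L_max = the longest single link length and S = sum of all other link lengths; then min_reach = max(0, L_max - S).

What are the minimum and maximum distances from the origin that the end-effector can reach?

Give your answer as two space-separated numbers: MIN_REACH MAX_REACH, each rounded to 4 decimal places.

Answer: 4.3000 6.9000

Derivation:
Link lengths: [5.6, 1.3]
max_reach = 5.6 + 1.3 = 6.9
L_max = max([5.6, 1.3]) = 5.6
S (sum of others) = 6.9 - 5.6 = 1.3
min_reach = max(0, 5.6 - 1.3) = max(0, 4.3) = 4.3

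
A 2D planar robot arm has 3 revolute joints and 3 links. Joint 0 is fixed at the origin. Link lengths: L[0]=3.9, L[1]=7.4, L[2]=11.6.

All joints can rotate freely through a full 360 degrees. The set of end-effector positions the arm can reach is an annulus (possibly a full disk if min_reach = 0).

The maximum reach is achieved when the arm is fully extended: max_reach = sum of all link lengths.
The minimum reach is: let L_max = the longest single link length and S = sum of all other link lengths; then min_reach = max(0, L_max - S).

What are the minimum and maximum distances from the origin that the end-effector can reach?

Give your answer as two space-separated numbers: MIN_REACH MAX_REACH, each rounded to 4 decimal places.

Link lengths: [3.9, 7.4, 11.6]
max_reach = 3.9 + 7.4 + 11.6 = 22.9
L_max = max([3.9, 7.4, 11.6]) = 11.6
S (sum of others) = 22.9 - 11.6 = 11.3
min_reach = max(0, 11.6 - 11.3) = max(0, 0.3) = 0.3

Answer: 0.3000 22.9000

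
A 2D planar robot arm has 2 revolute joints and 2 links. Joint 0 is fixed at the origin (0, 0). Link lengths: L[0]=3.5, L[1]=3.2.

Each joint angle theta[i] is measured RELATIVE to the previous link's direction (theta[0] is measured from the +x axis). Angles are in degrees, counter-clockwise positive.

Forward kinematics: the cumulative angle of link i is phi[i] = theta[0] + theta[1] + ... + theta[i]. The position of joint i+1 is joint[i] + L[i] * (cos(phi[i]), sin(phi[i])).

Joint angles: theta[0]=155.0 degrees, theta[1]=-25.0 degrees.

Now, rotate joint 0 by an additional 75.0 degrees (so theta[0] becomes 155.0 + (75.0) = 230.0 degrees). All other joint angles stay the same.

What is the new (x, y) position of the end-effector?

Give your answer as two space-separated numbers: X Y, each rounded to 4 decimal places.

Answer: -5.1499 -4.0335

Derivation:
joint[0] = (0.0000, 0.0000)  (base)
link 0: phi[0] = 230 = 230 deg
  cos(230 deg) = -0.6428, sin(230 deg) = -0.7660
  joint[1] = (0.0000, 0.0000) + 3.5 * (-0.6428, -0.7660) = (0.0000 + -2.2498, 0.0000 + -2.6812) = (-2.2498, -2.6812)
link 1: phi[1] = 230 + -25 = 205 deg
  cos(205 deg) = -0.9063, sin(205 deg) = -0.4226
  joint[2] = (-2.2498, -2.6812) + 3.2 * (-0.9063, -0.4226) = (-2.2498 + -2.9002, -2.6812 + -1.3524) = (-5.1499, -4.0335)
End effector: (-5.1499, -4.0335)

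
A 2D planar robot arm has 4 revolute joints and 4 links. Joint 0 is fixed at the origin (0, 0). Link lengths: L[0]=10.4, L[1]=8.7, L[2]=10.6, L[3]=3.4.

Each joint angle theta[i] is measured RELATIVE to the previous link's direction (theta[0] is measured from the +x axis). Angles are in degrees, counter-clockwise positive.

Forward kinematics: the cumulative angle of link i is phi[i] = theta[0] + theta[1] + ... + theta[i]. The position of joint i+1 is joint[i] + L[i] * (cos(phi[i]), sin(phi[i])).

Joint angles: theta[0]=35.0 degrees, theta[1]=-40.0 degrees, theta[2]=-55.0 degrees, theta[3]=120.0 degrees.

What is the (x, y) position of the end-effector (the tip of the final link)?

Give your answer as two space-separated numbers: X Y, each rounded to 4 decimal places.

joint[0] = (0.0000, 0.0000)  (base)
link 0: phi[0] = 35 = 35 deg
  cos(35 deg) = 0.8192, sin(35 deg) = 0.5736
  joint[1] = (0.0000, 0.0000) + 10.4 * (0.8192, 0.5736) = (0.0000 + 8.5192, 0.0000 + 5.9652) = (8.5192, 5.9652)
link 1: phi[1] = 35 + -40 = -5 deg
  cos(-5 deg) = 0.9962, sin(-5 deg) = -0.0872
  joint[2] = (8.5192, 5.9652) + 8.7 * (0.9962, -0.0872) = (8.5192 + 8.6669, 5.9652 + -0.7583) = (17.1861, 5.2069)
link 2: phi[2] = 35 + -40 + -55 = -60 deg
  cos(-60 deg) = 0.5000, sin(-60 deg) = -0.8660
  joint[3] = (17.1861, 5.2069) + 10.6 * (0.5000, -0.8660) = (17.1861 + 5.3000, 5.2069 + -9.1799) = (22.4861, -3.9729)
link 3: phi[3] = 35 + -40 + -55 + 120 = 60 deg
  cos(60 deg) = 0.5000, sin(60 deg) = 0.8660
  joint[4] = (22.4861, -3.9729) + 3.4 * (0.5000, 0.8660) = (22.4861 + 1.7000, -3.9729 + 2.9445) = (24.1861, -1.0284)
End effector: (24.1861, -1.0284)

Answer: 24.1861 -1.0284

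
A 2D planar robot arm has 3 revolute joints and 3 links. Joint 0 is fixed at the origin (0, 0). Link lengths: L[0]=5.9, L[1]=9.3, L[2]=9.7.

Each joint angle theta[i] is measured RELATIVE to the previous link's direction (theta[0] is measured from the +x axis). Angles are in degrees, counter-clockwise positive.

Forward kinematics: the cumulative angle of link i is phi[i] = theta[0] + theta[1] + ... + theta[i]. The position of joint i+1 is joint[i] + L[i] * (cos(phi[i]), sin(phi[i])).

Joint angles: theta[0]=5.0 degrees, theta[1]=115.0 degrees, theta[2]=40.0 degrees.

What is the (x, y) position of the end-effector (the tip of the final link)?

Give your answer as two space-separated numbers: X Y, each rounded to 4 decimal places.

joint[0] = (0.0000, 0.0000)  (base)
link 0: phi[0] = 5 = 5 deg
  cos(5 deg) = 0.9962, sin(5 deg) = 0.0872
  joint[1] = (0.0000, 0.0000) + 5.9 * (0.9962, 0.0872) = (0.0000 + 5.8775, 0.0000 + 0.5142) = (5.8775, 0.5142)
link 1: phi[1] = 5 + 115 = 120 deg
  cos(120 deg) = -0.5000, sin(120 deg) = 0.8660
  joint[2] = (5.8775, 0.5142) + 9.3 * (-0.5000, 0.8660) = (5.8775 + -4.6500, 0.5142 + 8.0540) = (1.2275, 8.5683)
link 2: phi[2] = 5 + 115 + 40 = 160 deg
  cos(160 deg) = -0.9397, sin(160 deg) = 0.3420
  joint[3] = (1.2275, 8.5683) + 9.7 * (-0.9397, 0.3420) = (1.2275 + -9.1150, 8.5683 + 3.3176) = (-7.8875, 11.8859)
End effector: (-7.8875, 11.8859)

Answer: -7.8875 11.8859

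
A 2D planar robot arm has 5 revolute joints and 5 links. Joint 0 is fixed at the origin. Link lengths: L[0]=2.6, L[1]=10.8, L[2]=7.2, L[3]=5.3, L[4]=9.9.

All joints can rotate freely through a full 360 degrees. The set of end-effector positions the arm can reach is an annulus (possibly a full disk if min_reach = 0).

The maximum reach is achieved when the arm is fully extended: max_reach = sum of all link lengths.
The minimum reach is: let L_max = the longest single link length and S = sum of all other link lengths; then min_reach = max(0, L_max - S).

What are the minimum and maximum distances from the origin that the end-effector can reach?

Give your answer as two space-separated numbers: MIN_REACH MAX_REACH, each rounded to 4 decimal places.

Link lengths: [2.6, 10.8, 7.2, 5.3, 9.9]
max_reach = 2.6 + 10.8 + 7.2 + 5.3 + 9.9 = 35.8
L_max = max([2.6, 10.8, 7.2, 5.3, 9.9]) = 10.8
S (sum of others) = 35.8 - 10.8 = 25
min_reach = max(0, 10.8 - 25) = max(0, -14.2) = 0

Answer: 0.0000 35.8000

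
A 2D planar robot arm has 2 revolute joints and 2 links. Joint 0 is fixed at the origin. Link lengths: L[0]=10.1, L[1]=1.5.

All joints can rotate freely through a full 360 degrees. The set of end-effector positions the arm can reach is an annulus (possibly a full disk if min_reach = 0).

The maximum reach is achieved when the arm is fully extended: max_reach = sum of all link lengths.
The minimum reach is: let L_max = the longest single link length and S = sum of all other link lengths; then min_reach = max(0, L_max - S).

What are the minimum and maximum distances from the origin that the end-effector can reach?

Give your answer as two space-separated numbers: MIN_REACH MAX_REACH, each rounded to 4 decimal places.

Link lengths: [10.1, 1.5]
max_reach = 10.1 + 1.5 = 11.6
L_max = max([10.1, 1.5]) = 10.1
S (sum of others) = 11.6 - 10.1 = 1.5
min_reach = max(0, 10.1 - 1.5) = max(0, 8.6) = 8.6

Answer: 8.6000 11.6000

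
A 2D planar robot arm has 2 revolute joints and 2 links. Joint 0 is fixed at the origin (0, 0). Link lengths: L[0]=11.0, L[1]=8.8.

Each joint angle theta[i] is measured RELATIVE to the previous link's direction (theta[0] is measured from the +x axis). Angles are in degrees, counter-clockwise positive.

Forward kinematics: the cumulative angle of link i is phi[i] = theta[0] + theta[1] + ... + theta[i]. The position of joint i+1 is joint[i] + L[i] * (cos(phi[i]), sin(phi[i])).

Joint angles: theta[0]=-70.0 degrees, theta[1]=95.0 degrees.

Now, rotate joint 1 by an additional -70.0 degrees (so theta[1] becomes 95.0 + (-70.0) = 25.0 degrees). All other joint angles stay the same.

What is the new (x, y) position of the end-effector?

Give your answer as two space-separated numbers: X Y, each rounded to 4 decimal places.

joint[0] = (0.0000, 0.0000)  (base)
link 0: phi[0] = -70 = -70 deg
  cos(-70 deg) = 0.3420, sin(-70 deg) = -0.9397
  joint[1] = (0.0000, 0.0000) + 11 * (0.3420, -0.9397) = (0.0000 + 3.7622, 0.0000 + -10.3366) = (3.7622, -10.3366)
link 1: phi[1] = -70 + 25 = -45 deg
  cos(-45 deg) = 0.7071, sin(-45 deg) = -0.7071
  joint[2] = (3.7622, -10.3366) + 8.8 * (0.7071, -0.7071) = (3.7622 + 6.2225, -10.3366 + -6.2225) = (9.9848, -16.5592)
End effector: (9.9848, -16.5592)

Answer: 9.9848 -16.5592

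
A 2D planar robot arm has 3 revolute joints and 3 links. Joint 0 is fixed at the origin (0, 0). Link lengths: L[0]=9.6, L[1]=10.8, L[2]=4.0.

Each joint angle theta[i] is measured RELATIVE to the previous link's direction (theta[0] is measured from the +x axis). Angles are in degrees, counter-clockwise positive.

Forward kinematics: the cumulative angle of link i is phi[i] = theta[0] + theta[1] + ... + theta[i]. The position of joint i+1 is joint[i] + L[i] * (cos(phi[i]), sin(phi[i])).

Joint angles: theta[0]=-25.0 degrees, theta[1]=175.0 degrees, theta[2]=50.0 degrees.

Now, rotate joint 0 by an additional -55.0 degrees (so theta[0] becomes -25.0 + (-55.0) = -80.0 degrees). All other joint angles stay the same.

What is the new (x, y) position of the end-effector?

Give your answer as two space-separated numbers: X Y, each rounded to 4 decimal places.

joint[0] = (0.0000, 0.0000)  (base)
link 0: phi[0] = -80 = -80 deg
  cos(-80 deg) = 0.1736, sin(-80 deg) = -0.9848
  joint[1] = (0.0000, 0.0000) + 9.6 * (0.1736, -0.9848) = (0.0000 + 1.6670, 0.0000 + -9.4542) = (1.6670, -9.4542)
link 1: phi[1] = -80 + 175 = 95 deg
  cos(95 deg) = -0.0872, sin(95 deg) = 0.9962
  joint[2] = (1.6670, -9.4542) + 10.8 * (-0.0872, 0.9962) = (1.6670 + -0.9413, -9.4542 + 10.7589) = (0.7257, 1.3047)
link 2: phi[2] = -80 + 175 + 50 = 145 deg
  cos(145 deg) = -0.8192, sin(145 deg) = 0.5736
  joint[3] = (0.7257, 1.3047) + 4 * (-0.8192, 0.5736) = (0.7257 + -3.2766, 1.3047 + 2.2943) = (-2.5509, 3.5991)
End effector: (-2.5509, 3.5991)

Answer: -2.5509 3.5991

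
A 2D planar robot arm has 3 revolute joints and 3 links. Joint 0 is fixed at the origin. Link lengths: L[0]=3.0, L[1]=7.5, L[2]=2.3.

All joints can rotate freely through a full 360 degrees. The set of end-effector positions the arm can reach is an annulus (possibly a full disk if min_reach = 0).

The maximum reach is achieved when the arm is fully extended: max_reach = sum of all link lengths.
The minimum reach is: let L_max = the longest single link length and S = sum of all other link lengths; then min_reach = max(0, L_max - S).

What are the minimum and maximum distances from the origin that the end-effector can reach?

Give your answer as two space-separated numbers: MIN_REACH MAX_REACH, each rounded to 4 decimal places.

Answer: 2.2000 12.8000

Derivation:
Link lengths: [3.0, 7.5, 2.3]
max_reach = 3 + 7.5 + 2.3 = 12.8
L_max = max([3.0, 7.5, 2.3]) = 7.5
S (sum of others) = 12.8 - 7.5 = 5.3
min_reach = max(0, 7.5 - 5.3) = max(0, 2.2) = 2.2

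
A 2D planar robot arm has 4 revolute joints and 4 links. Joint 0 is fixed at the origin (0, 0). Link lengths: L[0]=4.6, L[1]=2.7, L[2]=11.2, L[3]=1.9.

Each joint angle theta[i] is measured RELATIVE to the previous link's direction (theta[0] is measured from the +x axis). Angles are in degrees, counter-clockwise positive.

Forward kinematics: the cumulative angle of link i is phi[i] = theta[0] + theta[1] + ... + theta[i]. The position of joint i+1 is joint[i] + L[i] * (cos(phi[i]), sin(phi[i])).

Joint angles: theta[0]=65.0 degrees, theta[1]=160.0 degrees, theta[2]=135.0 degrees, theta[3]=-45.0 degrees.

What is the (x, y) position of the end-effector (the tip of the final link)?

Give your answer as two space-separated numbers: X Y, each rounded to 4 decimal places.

joint[0] = (0.0000, 0.0000)  (base)
link 0: phi[0] = 65 = 65 deg
  cos(65 deg) = 0.4226, sin(65 deg) = 0.9063
  joint[1] = (0.0000, 0.0000) + 4.6 * (0.4226, 0.9063) = (0.0000 + 1.9440, 0.0000 + 4.1690) = (1.9440, 4.1690)
link 1: phi[1] = 65 + 160 = 225 deg
  cos(225 deg) = -0.7071, sin(225 deg) = -0.7071
  joint[2] = (1.9440, 4.1690) + 2.7 * (-0.7071, -0.7071) = (1.9440 + -1.9092, 4.1690 + -1.9092) = (0.0349, 2.2598)
link 2: phi[2] = 65 + 160 + 135 = 360 deg
  cos(360 deg) = 1.0000, sin(360 deg) = -0.0000
  joint[3] = (0.0349, 2.2598) + 11.2 * (1.0000, -0.0000) = (0.0349 + 11.2000, 2.2598 + -0.0000) = (11.2349, 2.2598)
link 3: phi[3] = 65 + 160 + 135 + -45 = 315 deg
  cos(315 deg) = 0.7071, sin(315 deg) = -0.7071
  joint[4] = (11.2349, 2.2598) + 1.9 * (0.7071, -0.7071) = (11.2349 + 1.3435, 2.2598 + -1.3435) = (12.5784, 0.9163)
End effector: (12.5784, 0.9163)

Answer: 12.5784 0.9163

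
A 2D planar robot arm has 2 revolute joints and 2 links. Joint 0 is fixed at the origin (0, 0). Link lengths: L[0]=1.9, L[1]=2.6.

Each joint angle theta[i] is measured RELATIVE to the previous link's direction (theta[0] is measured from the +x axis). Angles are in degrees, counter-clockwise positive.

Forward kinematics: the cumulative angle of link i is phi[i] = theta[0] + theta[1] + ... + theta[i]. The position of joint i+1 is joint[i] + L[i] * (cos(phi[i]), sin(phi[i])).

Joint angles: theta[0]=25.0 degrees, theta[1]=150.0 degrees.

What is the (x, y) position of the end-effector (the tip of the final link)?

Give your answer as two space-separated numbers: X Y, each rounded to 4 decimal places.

joint[0] = (0.0000, 0.0000)  (base)
link 0: phi[0] = 25 = 25 deg
  cos(25 deg) = 0.9063, sin(25 deg) = 0.4226
  joint[1] = (0.0000, 0.0000) + 1.9 * (0.9063, 0.4226) = (0.0000 + 1.7220, 0.0000 + 0.8030) = (1.7220, 0.8030)
link 1: phi[1] = 25 + 150 = 175 deg
  cos(175 deg) = -0.9962, sin(175 deg) = 0.0872
  joint[2] = (1.7220, 0.8030) + 2.6 * (-0.9962, 0.0872) = (1.7220 + -2.5901, 0.8030 + 0.2266) = (-0.8681, 1.0296)
End effector: (-0.8681, 1.0296)

Answer: -0.8681 1.0296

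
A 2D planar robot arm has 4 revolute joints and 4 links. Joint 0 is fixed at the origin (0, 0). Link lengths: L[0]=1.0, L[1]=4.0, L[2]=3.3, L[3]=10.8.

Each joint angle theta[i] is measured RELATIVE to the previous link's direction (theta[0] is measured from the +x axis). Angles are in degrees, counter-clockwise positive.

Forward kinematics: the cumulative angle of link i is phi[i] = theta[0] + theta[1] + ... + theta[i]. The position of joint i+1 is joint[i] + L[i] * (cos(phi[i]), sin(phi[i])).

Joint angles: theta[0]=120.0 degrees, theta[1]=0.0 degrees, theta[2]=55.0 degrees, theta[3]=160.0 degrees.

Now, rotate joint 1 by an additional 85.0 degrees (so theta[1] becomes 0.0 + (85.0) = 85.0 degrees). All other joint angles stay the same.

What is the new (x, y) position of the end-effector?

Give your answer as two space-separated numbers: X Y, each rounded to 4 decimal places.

Answer: 0.7017 5.2788

Derivation:
joint[0] = (0.0000, 0.0000)  (base)
link 0: phi[0] = 120 = 120 deg
  cos(120 deg) = -0.5000, sin(120 deg) = 0.8660
  joint[1] = (0.0000, 0.0000) + 1 * (-0.5000, 0.8660) = (0.0000 + -0.5000, 0.0000 + 0.8660) = (-0.5000, 0.8660)
link 1: phi[1] = 120 + 85 = 205 deg
  cos(205 deg) = -0.9063, sin(205 deg) = -0.4226
  joint[2] = (-0.5000, 0.8660) + 4 * (-0.9063, -0.4226) = (-0.5000 + -3.6252, 0.8660 + -1.6905) = (-4.1252, -0.8244)
link 2: phi[2] = 120 + 85 + 55 = 260 deg
  cos(260 deg) = -0.1736, sin(260 deg) = -0.9848
  joint[3] = (-4.1252, -0.8244) + 3.3 * (-0.1736, -0.9848) = (-4.1252 + -0.5730, -0.8244 + -3.2499) = (-4.6983, -4.0743)
link 3: phi[3] = 120 + 85 + 55 + 160 = 420 deg
  cos(420 deg) = 0.5000, sin(420 deg) = 0.8660
  joint[4] = (-4.6983, -4.0743) + 10.8 * (0.5000, 0.8660) = (-4.6983 + 5.4000, -4.0743 + 9.3531) = (0.7017, 5.2788)
End effector: (0.7017, 5.2788)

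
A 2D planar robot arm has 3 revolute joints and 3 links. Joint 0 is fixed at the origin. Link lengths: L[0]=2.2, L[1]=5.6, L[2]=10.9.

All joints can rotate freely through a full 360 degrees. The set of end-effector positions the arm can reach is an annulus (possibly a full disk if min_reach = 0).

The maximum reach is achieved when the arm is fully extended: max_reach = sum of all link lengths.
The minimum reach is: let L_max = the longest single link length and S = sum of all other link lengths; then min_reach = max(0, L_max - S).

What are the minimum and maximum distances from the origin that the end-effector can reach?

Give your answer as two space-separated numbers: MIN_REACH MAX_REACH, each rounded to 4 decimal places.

Link lengths: [2.2, 5.6, 10.9]
max_reach = 2.2 + 5.6 + 10.9 = 18.7
L_max = max([2.2, 5.6, 10.9]) = 10.9
S (sum of others) = 18.7 - 10.9 = 7.8
min_reach = max(0, 10.9 - 7.8) = max(0, 3.1) = 3.1

Answer: 3.1000 18.7000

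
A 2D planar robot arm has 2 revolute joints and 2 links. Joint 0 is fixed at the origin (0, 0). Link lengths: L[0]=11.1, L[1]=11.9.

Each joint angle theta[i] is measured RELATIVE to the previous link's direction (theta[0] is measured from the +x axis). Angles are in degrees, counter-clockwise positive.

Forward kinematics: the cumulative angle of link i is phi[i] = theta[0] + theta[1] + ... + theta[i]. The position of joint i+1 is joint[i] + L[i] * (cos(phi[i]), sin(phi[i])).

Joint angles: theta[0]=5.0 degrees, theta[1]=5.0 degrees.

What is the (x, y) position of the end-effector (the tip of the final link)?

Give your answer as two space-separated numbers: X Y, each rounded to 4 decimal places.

Answer: 22.7770 3.0338

Derivation:
joint[0] = (0.0000, 0.0000)  (base)
link 0: phi[0] = 5 = 5 deg
  cos(5 deg) = 0.9962, sin(5 deg) = 0.0872
  joint[1] = (0.0000, 0.0000) + 11.1 * (0.9962, 0.0872) = (0.0000 + 11.0578, 0.0000 + 0.9674) = (11.0578, 0.9674)
link 1: phi[1] = 5 + 5 = 10 deg
  cos(10 deg) = 0.9848, sin(10 deg) = 0.1736
  joint[2] = (11.0578, 0.9674) + 11.9 * (0.9848, 0.1736) = (11.0578 + 11.7192, 0.9674 + 2.0664) = (22.7770, 3.0338)
End effector: (22.7770, 3.0338)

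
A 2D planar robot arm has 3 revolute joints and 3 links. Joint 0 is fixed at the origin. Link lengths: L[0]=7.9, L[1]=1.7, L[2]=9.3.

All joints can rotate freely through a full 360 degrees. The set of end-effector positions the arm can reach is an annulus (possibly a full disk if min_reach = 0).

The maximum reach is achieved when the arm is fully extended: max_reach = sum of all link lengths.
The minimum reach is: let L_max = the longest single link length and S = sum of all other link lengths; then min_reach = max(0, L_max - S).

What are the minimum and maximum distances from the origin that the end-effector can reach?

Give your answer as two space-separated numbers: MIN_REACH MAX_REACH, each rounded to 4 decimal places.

Answer: 0.0000 18.9000

Derivation:
Link lengths: [7.9, 1.7, 9.3]
max_reach = 7.9 + 1.7 + 9.3 = 18.9
L_max = max([7.9, 1.7, 9.3]) = 9.3
S (sum of others) = 18.9 - 9.3 = 9.6
min_reach = max(0, 9.3 - 9.6) = max(0, -0.3) = 0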